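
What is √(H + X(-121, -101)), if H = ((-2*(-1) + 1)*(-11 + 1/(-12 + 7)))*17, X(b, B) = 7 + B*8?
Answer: I*√34305/5 ≈ 37.043*I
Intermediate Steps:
X(b, B) = 7 + 8*B
H = -2856/5 (H = ((2 + 1)*(-11 + 1/(-5)))*17 = (3*(-11 - ⅕))*17 = (3*(-56/5))*17 = -168/5*17 = -2856/5 ≈ -571.20)
√(H + X(-121, -101)) = √(-2856/5 + (7 + 8*(-101))) = √(-2856/5 + (7 - 808)) = √(-2856/5 - 801) = √(-6861/5) = I*√34305/5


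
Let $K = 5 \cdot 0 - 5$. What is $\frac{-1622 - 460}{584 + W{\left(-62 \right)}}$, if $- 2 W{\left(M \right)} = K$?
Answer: $- \frac{1388}{391} \approx -3.5499$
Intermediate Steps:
$K = -5$ ($K = 0 - 5 = -5$)
$W{\left(M \right)} = \frac{5}{2}$ ($W{\left(M \right)} = \left(- \frac{1}{2}\right) \left(-5\right) = \frac{5}{2}$)
$\frac{-1622 - 460}{584 + W{\left(-62 \right)}} = \frac{-1622 - 460}{584 + \frac{5}{2}} = - \frac{2082}{\frac{1173}{2}} = \left(-2082\right) \frac{2}{1173} = - \frac{1388}{391}$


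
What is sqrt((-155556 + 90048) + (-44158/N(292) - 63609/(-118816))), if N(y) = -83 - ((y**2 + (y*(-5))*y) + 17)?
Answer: I*sqrt(46661178657509750060958)/843979752 ≈ 255.94*I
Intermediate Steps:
N(y) = -100 + 4*y**2 (N(y) = -83 - ((y**2 + (-5*y)*y) + 17) = -83 - ((y**2 - 5*y**2) + 17) = -83 - (-4*y**2 + 17) = -83 - (17 - 4*y**2) = -83 + (-17 + 4*y**2) = -100 + 4*y**2)
sqrt((-155556 + 90048) + (-44158/N(292) - 63609/(-118816))) = sqrt((-155556 + 90048) + (-44158/(-100 + 4*292**2) - 63609/(-118816))) = sqrt(-65508 + (-44158/(-100 + 4*85264) - 63609*(-1/118816))) = sqrt(-65508 + (-44158/(-100 + 341056) + 63609/118816)) = sqrt(-65508 + (-44158/340956 + 63609/118816)) = sqrt(-65508 + (-44158*1/340956 + 63609/118816)) = sqrt(-65508 + (-22079/170478 + 63609/118816)) = sqrt(-65508 + 4110298319/10127757024) = sqrt(-663444996829873/10127757024) = I*sqrt(46661178657509750060958)/843979752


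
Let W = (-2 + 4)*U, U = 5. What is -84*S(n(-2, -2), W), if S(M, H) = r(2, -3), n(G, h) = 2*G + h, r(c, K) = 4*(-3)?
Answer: 1008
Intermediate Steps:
r(c, K) = -12
n(G, h) = h + 2*G
W = 10 (W = (-2 + 4)*5 = 2*5 = 10)
S(M, H) = -12
-84*S(n(-2, -2), W) = -84*(-12) = 1008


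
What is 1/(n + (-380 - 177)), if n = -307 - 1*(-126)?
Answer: -1/738 ≈ -0.0013550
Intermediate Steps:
n = -181 (n = -307 + 126 = -181)
1/(n + (-380 - 177)) = 1/(-181 + (-380 - 177)) = 1/(-181 - 557) = 1/(-738) = -1/738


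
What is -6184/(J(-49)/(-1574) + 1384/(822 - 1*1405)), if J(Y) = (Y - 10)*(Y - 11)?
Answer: 1418674532/1060559 ≈ 1337.7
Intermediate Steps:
J(Y) = (-11 + Y)*(-10 + Y) (J(Y) = (-10 + Y)*(-11 + Y) = (-11 + Y)*(-10 + Y))
-6184/(J(-49)/(-1574) + 1384/(822 - 1*1405)) = -6184/((110 + (-49)² - 21*(-49))/(-1574) + 1384/(822 - 1*1405)) = -6184/((110 + 2401 + 1029)*(-1/1574) + 1384/(822 - 1405)) = -6184/(3540*(-1/1574) + 1384/(-583)) = -6184/(-1770/787 + 1384*(-1/583)) = -6184/(-1770/787 - 1384/583) = -6184/(-2121118/458821) = -6184*(-458821/2121118) = 1418674532/1060559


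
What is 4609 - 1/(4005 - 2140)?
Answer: 8595784/1865 ≈ 4609.0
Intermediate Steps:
4609 - 1/(4005 - 2140) = 4609 - 1/1865 = 8595784/1865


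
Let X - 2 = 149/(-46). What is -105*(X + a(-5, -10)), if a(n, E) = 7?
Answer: -27825/46 ≈ -604.89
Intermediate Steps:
X = -57/46 (X = 2 + 149/(-46) = 2 + 149*(-1/46) = 2 - 149/46 = -57/46 ≈ -1.2391)
-105*(X + a(-5, -10)) = -105*(-57/46 + 7) = -105*265/46 = -27825/46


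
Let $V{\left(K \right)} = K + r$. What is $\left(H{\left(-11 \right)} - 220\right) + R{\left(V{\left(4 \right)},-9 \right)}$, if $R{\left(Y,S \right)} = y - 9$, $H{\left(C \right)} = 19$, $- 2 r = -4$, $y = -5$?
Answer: $-215$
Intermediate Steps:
$r = 2$ ($r = \left(- \frac{1}{2}\right) \left(-4\right) = 2$)
$V{\left(K \right)} = 2 + K$ ($V{\left(K \right)} = K + 2 = 2 + K$)
$R{\left(Y,S \right)} = -14$ ($R{\left(Y,S \right)} = -5 - 9 = -14$)
$\left(H{\left(-11 \right)} - 220\right) + R{\left(V{\left(4 \right)},-9 \right)} = \left(19 - 220\right) - 14 = -201 - 14 = -215$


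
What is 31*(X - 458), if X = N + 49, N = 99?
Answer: -9610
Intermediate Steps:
X = 148 (X = 99 + 49 = 148)
31*(X - 458) = 31*(148 - 458) = 31*(-310) = -9610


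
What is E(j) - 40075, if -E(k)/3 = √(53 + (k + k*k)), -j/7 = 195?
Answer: -40075 - 3*√1861913 ≈ -44169.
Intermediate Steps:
j = -1365 (j = -7*195 = -1365)
E(k) = -3*√(53 + k + k²) (E(k) = -3*√(53 + (k + k*k)) = -3*√(53 + (k + k²)) = -3*√(53 + k + k²))
E(j) - 40075 = -3*√(53 - 1365 + (-1365)²) - 40075 = -3*√(53 - 1365 + 1863225) - 40075 = -3*√1861913 - 40075 = -40075 - 3*√1861913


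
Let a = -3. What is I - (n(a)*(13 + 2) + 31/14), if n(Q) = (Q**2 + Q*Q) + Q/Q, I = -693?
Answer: -13723/14 ≈ -980.21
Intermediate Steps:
n(Q) = 1 + 2*Q**2 (n(Q) = (Q**2 + Q**2) + 1 = 2*Q**2 + 1 = 1 + 2*Q**2)
I - (n(a)*(13 + 2) + 31/14) = -693 - ((1 + 2*(-3)**2)*(13 + 2) + 31/14) = -693 - ((1 + 2*9)*15 + 31*(1/14)) = -693 - ((1 + 18)*15 + 31/14) = -693 - (19*15 + 31/14) = -693 - (285 + 31/14) = -693 - 1*4021/14 = -693 - 4021/14 = -13723/14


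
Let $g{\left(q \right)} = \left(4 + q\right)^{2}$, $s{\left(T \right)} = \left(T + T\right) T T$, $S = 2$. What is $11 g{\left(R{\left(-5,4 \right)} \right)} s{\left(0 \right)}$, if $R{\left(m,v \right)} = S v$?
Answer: $0$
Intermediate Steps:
$R{\left(m,v \right)} = 2 v$
$s{\left(T \right)} = 2 T^{3}$ ($s{\left(T \right)} = 2 T T^{2} = 2 T^{3}$)
$11 g{\left(R{\left(-5,4 \right)} \right)} s{\left(0 \right)} = 11 \left(4 + 2 \cdot 4\right)^{2} \cdot 2 \cdot 0^{3} = 11 \left(4 + 8\right)^{2} \cdot 2 \cdot 0 = 11 \cdot 12^{2} \cdot 0 = 11 \cdot 144 \cdot 0 = 1584 \cdot 0 = 0$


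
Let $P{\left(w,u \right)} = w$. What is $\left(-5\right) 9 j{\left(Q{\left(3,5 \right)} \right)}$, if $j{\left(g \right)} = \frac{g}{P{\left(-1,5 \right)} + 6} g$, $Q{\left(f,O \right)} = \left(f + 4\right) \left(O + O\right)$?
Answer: $-44100$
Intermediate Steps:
$Q{\left(f,O \right)} = 2 O \left(4 + f\right)$ ($Q{\left(f,O \right)} = \left(4 + f\right) 2 O = 2 O \left(4 + f\right)$)
$j{\left(g \right)} = \frac{g^{2}}{5}$ ($j{\left(g \right)} = \frac{g}{-1 + 6} g = \frac{g}{5} g = \frac{g^{2}}{5}$)
$\left(-5\right) 9 j{\left(Q{\left(3,5 \right)} \right)} = \left(-5\right) 9 \frac{\left(2 \cdot 5 \left(4 + 3\right)\right)^{2}}{5} = - 45 \frac{\left(2 \cdot 5 \cdot 7\right)^{2}}{5} = - 45 \frac{70^{2}}{5} = - 45 \cdot \frac{1}{5} \cdot 4900 = \left(-45\right) 980 = -44100$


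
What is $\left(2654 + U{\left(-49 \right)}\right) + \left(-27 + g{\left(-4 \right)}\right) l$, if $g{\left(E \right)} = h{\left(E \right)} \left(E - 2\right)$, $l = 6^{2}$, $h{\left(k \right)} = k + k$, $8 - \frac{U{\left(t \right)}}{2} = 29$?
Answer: $3368$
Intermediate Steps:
$U{\left(t \right)} = -42$ ($U{\left(t \right)} = 16 - 58 = -42$)
$h{\left(k \right)} = 2 k$
$l = 36$
$g{\left(E \right)} = 2 E \left(-2 + E\right)$ ($g{\left(E \right)} = 2 E \left(E - 2\right) = 2 E \left(-2 + E\right)$)
$\left(2654 + U{\left(-49 \right)}\right) + \left(-27 + g{\left(-4 \right)}\right) l = \left(2654 - 42\right) + \left(-27 + 2 \left(-4\right) \left(-2 - 4\right)\right) 36 = 2612 + \left(-27 + 2 \left(-4\right) \left(-6\right)\right) 36 = 2612 + \left(-27 + 48\right) 36 = 2612 + 21 \cdot 36 = 2612 + 756 = 3368$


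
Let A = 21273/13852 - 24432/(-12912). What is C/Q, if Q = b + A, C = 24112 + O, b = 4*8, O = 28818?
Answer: 197227130840/132011121 ≈ 1494.0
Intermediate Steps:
b = 32
A = 12773105/3726188 (A = 21273*(1/13852) - 24432*(-1/12912) = 21273/13852 + 509/269 = 12773105/3726188 ≈ 3.4279)
C = 52930 (C = 24112 + 28818 = 52930)
Q = 132011121/3726188 (Q = 32 + 12773105/3726188 = 132011121/3726188 ≈ 35.428)
C/Q = 52930/(132011121/3726188) = 52930*(3726188/132011121) = 197227130840/132011121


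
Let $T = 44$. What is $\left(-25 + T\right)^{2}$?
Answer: $361$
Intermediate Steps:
$\left(-25 + T\right)^{2} = \left(-25 + 44\right)^{2} = 19^{2} = 361$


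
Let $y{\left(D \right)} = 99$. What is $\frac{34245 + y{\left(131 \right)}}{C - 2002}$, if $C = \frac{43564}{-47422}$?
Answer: $- \frac{203582646}{11872801} \approx -17.147$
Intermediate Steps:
$C = - \frac{21782}{23711}$ ($C = 43564 \left(- \frac{1}{47422}\right) = - \frac{21782}{23711} \approx -0.91864$)
$\frac{34245 + y{\left(131 \right)}}{C - 2002} = \frac{34245 + 99}{- \frac{21782}{23711} - 2002} = \frac{34344}{- \frac{47491204}{23711}} = 34344 \left(- \frac{23711}{47491204}\right) = - \frac{203582646}{11872801}$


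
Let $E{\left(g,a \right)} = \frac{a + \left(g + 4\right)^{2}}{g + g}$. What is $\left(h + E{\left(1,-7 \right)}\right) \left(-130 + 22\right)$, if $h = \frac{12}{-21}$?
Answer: $- \frac{6372}{7} \approx -910.29$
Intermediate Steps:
$h = - \frac{4}{7}$ ($h = 12 \left(- \frac{1}{21}\right) = - \frac{4}{7} \approx -0.57143$)
$E{\left(g,a \right)} = \frac{a + \left(4 + g\right)^{2}}{2 g}$
$\left(h + E{\left(1,-7 \right)}\right) \left(-130 + 22\right) = \left(- \frac{4}{7} + \frac{-7 + \left(4 + 1\right)^{2}}{2 \cdot 1}\right) \left(-130 + 22\right) = \left(- \frac{4}{7} + \frac{1}{2} \cdot 1 \left(-7 + 5^{2}\right)\right) \left(-108\right) = \left(- \frac{4}{7} + \frac{1}{2} \cdot 1 \left(-7 + 25\right)\right) \left(-108\right) = \left(- \frac{4}{7} + \frac{1}{2} \cdot 1 \cdot 18\right) \left(-108\right) = \left(- \frac{4}{7} + 9\right) \left(-108\right) = \frac{59}{7} \left(-108\right) = - \frac{6372}{7}$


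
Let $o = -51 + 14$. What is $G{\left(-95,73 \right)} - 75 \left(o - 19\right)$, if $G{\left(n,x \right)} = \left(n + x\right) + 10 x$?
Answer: $4908$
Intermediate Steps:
$o = -37$
$G{\left(n,x \right)} = n + 11 x$
$G{\left(-95,73 \right)} - 75 \left(o - 19\right) = \left(-95 + 11 \cdot 73\right) - 75 \left(-37 - 19\right) = \left(-95 + 803\right) - -4200 = 708 + 4200 = 4908$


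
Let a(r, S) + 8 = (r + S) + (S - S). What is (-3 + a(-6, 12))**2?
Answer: 25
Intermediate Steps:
a(r, S) = -8 + S + r (a(r, S) = -8 + ((r + S) + (S - S)) = -8 + ((S + r) + 0) = -8 + (S + r) = -8 + S + r)
(-3 + a(-6, 12))**2 = (-3 + (-8 + 12 - 6))**2 = (-3 - 2)**2 = (-5)**2 = 25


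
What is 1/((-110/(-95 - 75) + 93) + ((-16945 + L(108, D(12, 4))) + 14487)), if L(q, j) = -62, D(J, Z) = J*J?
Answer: -17/41248 ≈ -0.00041214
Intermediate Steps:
D(J, Z) = J²
1/((-110/(-95 - 75) + 93) + ((-16945 + L(108, D(12, 4))) + 14487)) = 1/((-110/(-95 - 75) + 93) + ((-16945 - 62) + 14487)) = 1/((-110/(-170) + 93) + (-17007 + 14487)) = 1/((-1/170*(-110) + 93) - 2520) = 1/((11/17 + 93) - 2520) = 1/(1592/17 - 2520) = 1/(-41248/17) = -17/41248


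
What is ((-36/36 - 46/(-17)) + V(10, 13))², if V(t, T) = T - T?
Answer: 841/289 ≈ 2.9100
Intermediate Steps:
V(t, T) = 0
((-36/36 - 46/(-17)) + V(10, 13))² = ((-36/36 - 46/(-17)) + 0)² = ((-36*1/36 - 46*(-1/17)) + 0)² = ((-1 + 46/17) + 0)² = (29/17 + 0)² = (29/17)² = 841/289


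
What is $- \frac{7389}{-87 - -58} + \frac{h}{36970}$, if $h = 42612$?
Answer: $\frac{137203539}{536065} \approx 255.95$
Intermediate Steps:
$- \frac{7389}{-87 - -58} + \frac{h}{36970} = - \frac{7389}{-87 - -58} + \frac{42612}{36970} = - \frac{7389}{-87 + 58} + 42612 \cdot \frac{1}{36970} = - \frac{7389}{-29} + \frac{21306}{18485} = \left(-7389\right) \left(- \frac{1}{29}\right) + \frac{21306}{18485} = \frac{7389}{29} + \frac{21306}{18485} = \frac{137203539}{536065}$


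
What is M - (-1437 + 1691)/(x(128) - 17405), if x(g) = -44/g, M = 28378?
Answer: 15805731166/556971 ≈ 28378.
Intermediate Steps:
M - (-1437 + 1691)/(x(128) - 17405) = 28378 - (-1437 + 1691)/(-44/128 - 17405) = 28378 - 254/(-44*1/128 - 17405) = 28378 - 254/(-11/32 - 17405) = 28378 - 254/(-556971/32) = 28378 - 254*(-32)/556971 = 28378 - 1*(-8128/556971) = 28378 + 8128/556971 = 15805731166/556971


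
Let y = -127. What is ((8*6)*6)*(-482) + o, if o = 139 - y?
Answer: -138550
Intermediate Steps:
o = 266 (o = 139 - 1*(-127) = 139 + 127 = 266)
((8*6)*6)*(-482) + o = ((8*6)*6)*(-482) + 266 = (48*6)*(-482) + 266 = 288*(-482) + 266 = -138816 + 266 = -138550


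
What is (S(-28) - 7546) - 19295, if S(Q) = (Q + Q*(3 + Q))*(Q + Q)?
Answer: -64473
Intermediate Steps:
S(Q) = 2*Q*(Q + Q*(3 + Q)) (S(Q) = (Q + Q*(3 + Q))*(2*Q) = 2*Q*(Q + Q*(3 + Q)))
(S(-28) - 7546) - 19295 = (2*(-28)²*(4 - 28) - 7546) - 19295 = (2*784*(-24) - 7546) - 19295 = (-37632 - 7546) - 19295 = -45178 - 19295 = -64473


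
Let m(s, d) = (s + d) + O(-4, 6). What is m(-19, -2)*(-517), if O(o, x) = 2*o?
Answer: 14993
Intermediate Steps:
m(s, d) = -8 + d + s (m(s, d) = (s + d) + 2*(-4) = (d + s) - 8 = -8 + d + s)
m(-19, -2)*(-517) = (-8 - 2 - 19)*(-517) = -29*(-517) = 14993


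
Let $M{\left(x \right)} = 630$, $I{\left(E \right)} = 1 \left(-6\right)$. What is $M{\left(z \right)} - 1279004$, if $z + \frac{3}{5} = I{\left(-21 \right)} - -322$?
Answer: $-1278374$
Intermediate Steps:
$I{\left(E \right)} = -6$
$z = \frac{1577}{5}$ ($z = - \frac{3}{5} - -316 = - \frac{3}{5} + \left(-6 + 322\right) = - \frac{3}{5} + 316 = \frac{1577}{5} \approx 315.4$)
$M{\left(z \right)} - 1279004 = 630 - 1279004 = -1278374$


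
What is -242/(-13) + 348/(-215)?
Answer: 47506/2795 ≈ 16.997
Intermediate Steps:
-242/(-13) + 348/(-215) = -242*(-1/13) + 348*(-1/215) = 242/13 - 348/215 = 47506/2795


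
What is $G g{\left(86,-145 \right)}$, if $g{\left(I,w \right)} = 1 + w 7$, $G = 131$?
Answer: $-132834$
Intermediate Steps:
$g{\left(I,w \right)} = 1 + 7 w$
$G g{\left(86,-145 \right)} = 131 \left(1 + 7 \left(-145\right)\right) = 131 \left(1 - 1015\right) = 131 \left(-1014\right) = -132834$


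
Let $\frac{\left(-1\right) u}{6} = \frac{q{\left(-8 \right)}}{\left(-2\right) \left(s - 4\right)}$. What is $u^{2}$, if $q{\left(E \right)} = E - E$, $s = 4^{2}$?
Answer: $0$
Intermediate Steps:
$s = 16$
$q{\left(E \right)} = 0$
$u = 0$ ($u = - 6 \frac{0}{\left(-2\right) \left(16 - 4\right)} = - 6 \frac{0}{\left(-2\right) 12} = - 6 \frac{0}{-24} = - 6 \cdot 0 \left(- \frac{1}{24}\right) = \left(-6\right) 0 = 0$)
$u^{2} = 0^{2} = 0$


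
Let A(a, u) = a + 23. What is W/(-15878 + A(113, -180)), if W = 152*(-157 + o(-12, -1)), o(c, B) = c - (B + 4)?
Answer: 13072/7871 ≈ 1.6608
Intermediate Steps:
o(c, B) = -4 + c - B (o(c, B) = c - (4 + B) = c + (-4 - B) = -4 + c - B)
A(a, u) = 23 + a
W = -26144 (W = 152*(-157 + (-4 - 12 - 1*(-1))) = 152*(-157 + (-4 - 12 + 1)) = 152*(-157 - 15) = 152*(-172) = -26144)
W/(-15878 + A(113, -180)) = -26144/(-15878 + (23 + 113)) = -26144/(-15878 + 136) = -26144/(-15742) = -26144*(-1/15742) = 13072/7871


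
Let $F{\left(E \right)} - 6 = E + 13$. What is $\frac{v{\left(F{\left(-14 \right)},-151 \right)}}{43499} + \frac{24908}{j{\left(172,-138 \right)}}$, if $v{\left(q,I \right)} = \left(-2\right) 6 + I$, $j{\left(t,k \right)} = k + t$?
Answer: $\frac{541733775}{739483} \approx 732.58$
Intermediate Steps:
$F{\left(E \right)} = 19 + E$ ($F{\left(E \right)} = 6 + \left(E + 13\right) = 6 + \left(13 + E\right) = 19 + E$)
$v{\left(q,I \right)} = -12 + I$
$\frac{v{\left(F{\left(-14 \right)},-151 \right)}}{43499} + \frac{24908}{j{\left(172,-138 \right)}} = \frac{-12 - 151}{43499} + \frac{24908}{-138 + 172} = \left(-163\right) \frac{1}{43499} + \frac{24908}{34} = - \frac{163}{43499} + 24908 \cdot \frac{1}{34} = - \frac{163}{43499} + \frac{12454}{17} = \frac{541733775}{739483}$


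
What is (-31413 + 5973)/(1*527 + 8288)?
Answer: -5088/1763 ≈ -2.8860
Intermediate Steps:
(-31413 + 5973)/(1*527 + 8288) = -25440/(527 + 8288) = -25440/8815 = -25440*1/8815 = -5088/1763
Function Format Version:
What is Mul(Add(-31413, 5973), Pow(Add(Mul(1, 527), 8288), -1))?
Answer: Rational(-5088, 1763) ≈ -2.8860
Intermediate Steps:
Mul(Add(-31413, 5973), Pow(Add(Mul(1, 527), 8288), -1)) = Mul(-25440, Pow(Add(527, 8288), -1)) = Mul(-25440, Pow(8815, -1)) = Mul(-25440, Rational(1, 8815)) = Rational(-5088, 1763)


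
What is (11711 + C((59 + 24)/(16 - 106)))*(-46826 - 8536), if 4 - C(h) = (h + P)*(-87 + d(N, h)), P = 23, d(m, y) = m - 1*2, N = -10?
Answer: -3847852767/5 ≈ -7.6957e+8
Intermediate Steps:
d(m, y) = -2 + m (d(m, y) = m - 2 = -2 + m)
C(h) = 2281 + 99*h (C(h) = 4 - (h + 23)*(-87 + (-2 - 10)) = 4 - (23 + h)*(-87 - 12) = 4 - (23 + h)*(-99) = 4 - (-2277 - 99*h) = 4 + (2277 + 99*h) = 2281 + 99*h)
(11711 + C((59 + 24)/(16 - 106)))*(-46826 - 8536) = (11711 + (2281 + 99*((59 + 24)/(16 - 106))))*(-46826 - 8536) = (11711 + (2281 + 99*(83/(-90))))*(-55362) = (11711 + (2281 + 99*(83*(-1/90))))*(-55362) = (11711 + (2281 + 99*(-83/90)))*(-55362) = (11711 + (2281 - 913/10))*(-55362) = (11711 + 21897/10)*(-55362) = (139007/10)*(-55362) = -3847852767/5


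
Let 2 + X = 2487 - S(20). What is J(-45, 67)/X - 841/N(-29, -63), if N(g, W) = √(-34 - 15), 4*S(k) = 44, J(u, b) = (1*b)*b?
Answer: 4489/2474 + 841*I/7 ≈ 1.8145 + 120.14*I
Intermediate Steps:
J(u, b) = b² (J(u, b) = b*b = b²)
S(k) = 11 (S(k) = (¼)*44 = 11)
N(g, W) = 7*I (N(g, W) = √(-49) = 7*I)
X = 2474 (X = -2 + (2487 - 1*11) = -2 + (2487 - 11) = -2 + 2476 = 2474)
J(-45, 67)/X - 841/N(-29, -63) = 67²/2474 - 841*(-I/7) = 4489*(1/2474) - (-841)*I/7 = 4489/2474 + 841*I/7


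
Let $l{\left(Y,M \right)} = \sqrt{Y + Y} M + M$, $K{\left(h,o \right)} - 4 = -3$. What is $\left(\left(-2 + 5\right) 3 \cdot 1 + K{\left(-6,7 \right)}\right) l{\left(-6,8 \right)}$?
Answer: $80 + 160 i \sqrt{3} \approx 80.0 + 277.13 i$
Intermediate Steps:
$K{\left(h,o \right)} = 1$ ($K{\left(h,o \right)} = 4 - 3 = 1$)
$l{\left(Y,M \right)} = M + M \sqrt{2} \sqrt{Y}$ ($l{\left(Y,M \right)} = \sqrt{2 Y} M + M = \sqrt{2} \sqrt{Y} M + M = M \sqrt{2} \sqrt{Y} + M = M + M \sqrt{2} \sqrt{Y}$)
$\left(\left(-2 + 5\right) 3 \cdot 1 + K{\left(-6,7 \right)}\right) l{\left(-6,8 \right)} = \left(\left(-2 + 5\right) 3 \cdot 1 + 1\right) 8 \left(1 + \sqrt{2} \sqrt{-6}\right) = \left(3 \cdot 3 \cdot 1 + 1\right) 8 \left(1 + \sqrt{2} i \sqrt{6}\right) = \left(9 \cdot 1 + 1\right) 8 \left(1 + 2 i \sqrt{3}\right) = \left(9 + 1\right) \left(8 + 16 i \sqrt{3}\right) = 10 \left(8 + 16 i \sqrt{3}\right) = 80 + 160 i \sqrt{3}$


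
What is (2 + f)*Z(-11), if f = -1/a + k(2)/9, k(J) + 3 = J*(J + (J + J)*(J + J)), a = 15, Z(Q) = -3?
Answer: -84/5 ≈ -16.800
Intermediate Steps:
k(J) = -3 + J*(J + 4*J**2) (k(J) = -3 + J*(J + (J + J)*(J + J)) = -3 + J*(J + (2*J)*(2*J)) = -3 + J*(J + 4*J**2))
f = 18/5 (f = -1/15 + (-3 + 2**2 + 4*2**3)/9 = -1*1/15 + (-3 + 4 + 4*8)*(1/9) = -1/15 + (-3 + 4 + 32)*(1/9) = -1/15 + 33*(1/9) = -1/15 + 11/3 = 18/5 ≈ 3.6000)
(2 + f)*Z(-11) = (2 + 18/5)*(-3) = (28/5)*(-3) = -84/5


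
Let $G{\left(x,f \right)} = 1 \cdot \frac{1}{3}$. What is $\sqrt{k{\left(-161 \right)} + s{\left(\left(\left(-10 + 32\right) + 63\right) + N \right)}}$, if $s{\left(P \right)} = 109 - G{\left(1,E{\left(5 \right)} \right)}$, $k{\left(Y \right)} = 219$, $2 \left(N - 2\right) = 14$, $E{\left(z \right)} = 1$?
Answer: $\frac{\sqrt{2949}}{3} \approx 18.102$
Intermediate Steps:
$N = 9$ ($N = 2 + \frac{1}{2} \cdot 14 = 2 + 7 = 9$)
$G{\left(x,f \right)} = \frac{1}{3}$ ($G{\left(x,f \right)} = 1 \cdot \frac{1}{3} = \frac{1}{3}$)
$s{\left(P \right)} = \frac{326}{3}$ ($s{\left(P \right)} = 109 - \frac{1}{3} = \frac{326}{3}$)
$\sqrt{k{\left(-161 \right)} + s{\left(\left(\left(-10 + 32\right) + 63\right) + N \right)}} = \sqrt{219 + \frac{326}{3}} = \sqrt{\frac{983}{3}} = \frac{\sqrt{2949}}{3}$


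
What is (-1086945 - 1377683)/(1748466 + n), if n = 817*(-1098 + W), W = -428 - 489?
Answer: -2464628/102211 ≈ -24.113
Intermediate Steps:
W = -917
n = -1646255 (n = 817*(-1098 - 917) = 817*(-2015) = -1646255)
(-1086945 - 1377683)/(1748466 + n) = (-1086945 - 1377683)/(1748466 - 1646255) = -2464628/102211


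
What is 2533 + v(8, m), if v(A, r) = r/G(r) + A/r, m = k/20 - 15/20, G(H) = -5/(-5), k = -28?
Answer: 2173331/860 ≈ 2527.1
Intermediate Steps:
G(H) = 1 (G(H) = -5*(-⅕) = 1)
m = -43/20 (m = -28/20 - 15/20 = -28*1/20 - 15*1/20 = -7/5 - ¾ = -43/20 ≈ -2.1500)
v(A, r) = r + A/r (v(A, r) = r/1 + A/r = r*1 + A/r = r + A/r)
2533 + v(8, m) = 2533 + (-43/20 + 8/(-43/20)) = 2533 + (-43/20 + 8*(-20/43)) = 2533 + (-43/20 - 160/43) = 2533 - 5049/860 = 2173331/860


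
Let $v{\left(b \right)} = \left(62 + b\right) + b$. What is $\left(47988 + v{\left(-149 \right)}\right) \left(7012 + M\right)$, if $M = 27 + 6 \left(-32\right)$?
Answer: $326957944$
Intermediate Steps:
$v{\left(b \right)} = 62 + 2 b$
$M = -165$ ($M = 27 - 192 = -165$)
$\left(47988 + v{\left(-149 \right)}\right) \left(7012 + M\right) = \left(47988 + \left(62 + 2 \left(-149\right)\right)\right) \left(7012 - 165\right) = \left(47988 + \left(62 - 298\right)\right) 6847 = \left(47988 - 236\right) 6847 = 47752 \cdot 6847 = 326957944$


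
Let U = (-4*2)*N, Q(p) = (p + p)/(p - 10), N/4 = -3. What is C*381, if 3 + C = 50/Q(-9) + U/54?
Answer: 58928/3 ≈ 19643.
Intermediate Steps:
N = -12 (N = 4*(-3) = -12)
Q(p) = 2*p/(-10 + p) (Q(p) = (2*p)/(-10 + p) = 2*p/(-10 + p))
U = 96 (U = -4*2*(-12) = -8*(-12) = 96)
C = 464/9 (C = -3 + (50/((2*(-9)/(-10 - 9))) + 96/54) = -3 + (50/((2*(-9)/(-19))) + 96*(1/54)) = -3 + (50/((2*(-9)*(-1/19))) + 16/9) = -3 + (50/(18/19) + 16/9) = -3 + (50*(19/18) + 16/9) = -3 + (475/9 + 16/9) = -3 + 491/9 = 464/9 ≈ 51.556)
C*381 = (464/9)*381 = 58928/3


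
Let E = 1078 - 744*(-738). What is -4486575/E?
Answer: -179463/22006 ≈ -8.1552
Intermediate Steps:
E = 550150 (E = 1078 + 549072 = 550150)
-4486575/E = -4486575/550150 = -4486575*1/550150 = -179463/22006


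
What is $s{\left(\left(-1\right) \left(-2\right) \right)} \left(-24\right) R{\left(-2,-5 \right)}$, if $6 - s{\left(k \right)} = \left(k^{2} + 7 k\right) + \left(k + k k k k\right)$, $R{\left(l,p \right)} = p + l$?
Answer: $-5040$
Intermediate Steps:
$R{\left(l,p \right)} = l + p$
$s{\left(k \right)} = 6 - k^{2} - k^{4} - 8 k$ ($s{\left(k \right)} = 6 - \left(\left(k^{2} + 7 k\right) + \left(k + k k k k\right)\right) = 6 - \left(\left(k^{2} + 7 k\right) + \left(k + k^{2} k k\right)\right) = 6 - \left(\left(k^{2} + 7 k\right) + \left(k + k^{3} k\right)\right) = 6 - \left(\left(k^{2} + 7 k\right) + \left(k + k^{4}\right)\right) = 6 - \left(k^{2} + k^{4} + 8 k\right) = 6 - k^{2} - k^{4} - 8 k$)
$s{\left(\left(-1\right) \left(-2\right) \right)} \left(-24\right) R{\left(-2,-5 \right)} = \left(6 - \left(\left(-1\right) \left(-2\right)\right)^{2} - \left(\left(-1\right) \left(-2\right)\right)^{4} - 8 \left(\left(-1\right) \left(-2\right)\right)\right) \left(-24\right) \left(-2 - 5\right) = \left(6 - 2^{2} - 2^{4} - 16\right) \left(-24\right) \left(-7\right) = \left(6 - 4 - 16 - 16\right) \left(-24\right) \left(-7\right) = \left(-30\right) \left(-24\right) \left(-7\right) = 720 \left(-7\right) = -5040$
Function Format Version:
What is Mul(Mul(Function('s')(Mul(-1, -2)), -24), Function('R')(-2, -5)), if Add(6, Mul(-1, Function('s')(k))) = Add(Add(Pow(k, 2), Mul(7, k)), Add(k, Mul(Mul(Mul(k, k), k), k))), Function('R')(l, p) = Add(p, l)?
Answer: -5040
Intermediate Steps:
Function('R')(l, p) = Add(l, p)
Function('s')(k) = Add(6, Mul(-1, Pow(k, 2)), Mul(-1, Pow(k, 4)), Mul(-8, k)) (Function('s')(k) = Add(6, Mul(-1, Add(Add(Pow(k, 2), Mul(7, k)), Add(k, Mul(Mul(Mul(k, k), k), k))))) = Add(6, Mul(-1, Add(Add(Pow(k, 2), Mul(7, k)), Add(k, Mul(Mul(Pow(k, 2), k), k))))) = Add(6, Mul(-1, Add(Add(Pow(k, 2), Mul(7, k)), Add(k, Mul(Pow(k, 3), k))))) = Add(6, Mul(-1, Add(Add(Pow(k, 2), Mul(7, k)), Add(k, Pow(k, 4))))) = Add(6, Mul(-1, Add(Pow(k, 2), Pow(k, 4), Mul(8, k)))) = Add(6, Add(Mul(-1, Pow(k, 2)), Mul(-1, Pow(k, 4)), Mul(-8, k))) = Add(6, Mul(-1, Pow(k, 2)), Mul(-1, Pow(k, 4)), Mul(-8, k)))
Mul(Mul(Function('s')(Mul(-1, -2)), -24), Function('R')(-2, -5)) = Mul(Mul(Add(6, Mul(-1, Pow(Mul(-1, -2), 2)), Mul(-1, Pow(Mul(-1, -2), 4)), Mul(-8, Mul(-1, -2))), -24), Add(-2, -5)) = Mul(Mul(Add(6, Mul(-1, Pow(2, 2)), Mul(-1, Pow(2, 4)), Mul(-8, 2)), -24), -7) = Mul(Mul(Add(6, Mul(-1, 4), Mul(-1, 16), -16), -24), -7) = Mul(Mul(Add(6, -4, -16, -16), -24), -7) = Mul(Mul(-30, -24), -7) = Mul(720, -7) = -5040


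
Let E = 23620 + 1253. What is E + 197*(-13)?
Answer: 22312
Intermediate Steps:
E = 24873
E + 197*(-13) = 24873 + 197*(-13) = 24873 - 2561 = 22312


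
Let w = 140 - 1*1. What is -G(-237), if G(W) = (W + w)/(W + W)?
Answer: -49/237 ≈ -0.20675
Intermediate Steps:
w = 139 (w = 140 - 1 = 139)
G(W) = (139 + W)/(2*W) (G(W) = (W + 139)/(W + W) = (139 + W)/((2*W)) = (139 + W)*(1/(2*W)) = (139 + W)/(2*W))
-G(-237) = -(139 - 237)/(2*(-237)) = -(-1)*(-98)/(2*237) = -1*49/237 = -49/237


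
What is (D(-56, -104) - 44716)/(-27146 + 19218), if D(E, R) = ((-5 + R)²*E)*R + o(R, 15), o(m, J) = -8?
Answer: -17287555/1982 ≈ -8722.3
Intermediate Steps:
D(E, R) = -8 + E*R*(-5 + R)² (D(E, R) = ((-5 + R)²*E)*R - 8 = (E*(-5 + R)²)*R - 8 = E*R*(-5 + R)² - 8 = -8 + E*R*(-5 + R)²)
(D(-56, -104) - 44716)/(-27146 + 19218) = ((-8 - 56*(-104)*(-5 - 104)²) - 44716)/(-27146 + 19218) = ((-8 - 56*(-104)*(-109)²) - 44716)/(-7928) = ((-8 - 56*(-104)*11881) - 44716)*(-1/7928) = ((-8 + 69194944) - 44716)*(-1/7928) = (69194936 - 44716)*(-1/7928) = 69150220*(-1/7928) = -17287555/1982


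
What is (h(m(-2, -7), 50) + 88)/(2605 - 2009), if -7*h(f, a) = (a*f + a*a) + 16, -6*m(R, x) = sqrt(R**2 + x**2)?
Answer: -475/1043 + 25*sqrt(53)/12516 ≈ -0.44088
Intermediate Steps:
m(R, x) = -sqrt(R**2 + x**2)/6
h(f, a) = -16/7 - a**2/7 - a*f/7 (h(f, a) = -((a*f + a*a) + 16)/7 = -((a*f + a**2) + 16)/7 = -((a**2 + a*f) + 16)/7 = -(16 + a**2 + a*f)/7 = -16/7 - a**2/7 - a*f/7)
(h(m(-2, -7), 50) + 88)/(2605 - 2009) = ((-16/7 - 1/7*50**2 - 1/7*50*(-sqrt((-2)**2 + (-7)**2)/6)) + 88)/(2605 - 2009) = ((-16/7 - 1/7*2500 - 1/7*50*(-sqrt(4 + 49)/6)) + 88)/596 = ((-16/7 - 2500/7 - 1/7*50*(-sqrt(53)/6)) + 88)*(1/596) = ((-16/7 - 2500/7 + 25*sqrt(53)/21) + 88)*(1/596) = ((-2516/7 + 25*sqrt(53)/21) + 88)*(1/596) = (-1900/7 + 25*sqrt(53)/21)*(1/596) = -475/1043 + 25*sqrt(53)/12516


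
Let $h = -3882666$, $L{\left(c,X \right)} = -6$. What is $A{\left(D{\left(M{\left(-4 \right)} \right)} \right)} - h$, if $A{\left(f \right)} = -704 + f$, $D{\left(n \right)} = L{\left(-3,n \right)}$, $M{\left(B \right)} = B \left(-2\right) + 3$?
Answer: $3881956$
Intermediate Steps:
$M{\left(B \right)} = 3 - 2 B$ ($M{\left(B \right)} = - 2 B + 3 = 3 - 2 B$)
$D{\left(n \right)} = -6$
$A{\left(D{\left(M{\left(-4 \right)} \right)} \right)} - h = \left(-704 - 6\right) - -3882666 = -710 + 3882666 = 3881956$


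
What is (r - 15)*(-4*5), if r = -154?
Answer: 3380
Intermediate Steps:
(r - 15)*(-4*5) = (-154 - 15)*(-4*5) = -169*(-20) = 3380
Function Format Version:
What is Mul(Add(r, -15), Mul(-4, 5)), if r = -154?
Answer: 3380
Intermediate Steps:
Mul(Add(r, -15), Mul(-4, 5)) = Mul(Add(-154, -15), Mul(-4, 5)) = Mul(-169, -20) = 3380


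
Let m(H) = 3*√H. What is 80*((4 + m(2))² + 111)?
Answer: 11600 + 1920*√2 ≈ 14315.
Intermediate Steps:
80*((4 + m(2))² + 111) = 80*((4 + 3*√2)² + 111) = 80*(111 + (4 + 3*√2)²) = 8880 + 80*(4 + 3*√2)²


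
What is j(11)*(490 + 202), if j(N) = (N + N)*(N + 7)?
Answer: 274032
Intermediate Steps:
j(N) = 2*N*(7 + N) (j(N) = (2*N)*(7 + N) = 2*N*(7 + N))
j(11)*(490 + 202) = (2*11*(7 + 11))*(490 + 202) = (2*11*18)*692 = 396*692 = 274032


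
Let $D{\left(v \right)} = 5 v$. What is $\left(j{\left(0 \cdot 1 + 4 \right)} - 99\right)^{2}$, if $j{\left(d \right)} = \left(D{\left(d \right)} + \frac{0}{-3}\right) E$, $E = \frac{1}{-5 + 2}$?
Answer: $\frac{100489}{9} \approx 11165.0$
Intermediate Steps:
$E = - \frac{1}{3}$ ($E = \frac{1}{-3} = - \frac{1}{3} \approx -0.33333$)
$j{\left(d \right)} = - \frac{5 d}{3}$ ($j{\left(d \right)} = \left(5 d + \frac{0}{-3}\right) \left(- \frac{1}{3}\right) = \left(5 d + 0 \left(- \frac{1}{3}\right)\right) \left(- \frac{1}{3}\right) = \left(5 d + 0\right) \left(- \frac{1}{3}\right) = 5 d \left(- \frac{1}{3}\right) = - \frac{5 d}{3}$)
$\left(j{\left(0 \cdot 1 + 4 \right)} - 99\right)^{2} = \left(- \frac{5 \left(0 \cdot 1 + 4\right)}{3} - 99\right)^{2} = \left(- \frac{5 \left(0 + 4\right)}{3} - 99\right)^{2} = \left(\left(- \frac{5}{3}\right) 4 - 99\right)^{2} = \left(- \frac{20}{3} - 99\right)^{2} = \left(- \frac{317}{3}\right)^{2} = \frac{100489}{9}$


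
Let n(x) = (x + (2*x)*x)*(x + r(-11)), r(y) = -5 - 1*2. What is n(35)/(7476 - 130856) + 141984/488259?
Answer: -91417085/334674419 ≈ -0.27315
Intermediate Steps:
r(y) = -7 (r(y) = -5 - 2 = -7)
n(x) = (-7 + x)*(x + 2*x²) (n(x) = (x + (2*x)*x)*(x - 7) = (x + 2*x²)*(-7 + x) = (-7 + x)*(x + 2*x²))
n(35)/(7476 - 130856) + 141984/488259 = (35*(-7 - 13*35 + 2*35²))/(7476 - 130856) + 141984/488259 = (35*(-7 - 455 + 2*1225))/(-123380) + 141984*(1/488259) = (35*(-7 - 455 + 2450))*(-1/123380) + 15776/54251 = (35*1988)*(-1/123380) + 15776/54251 = 69580*(-1/123380) + 15776/54251 = -3479/6169 + 15776/54251 = -91417085/334674419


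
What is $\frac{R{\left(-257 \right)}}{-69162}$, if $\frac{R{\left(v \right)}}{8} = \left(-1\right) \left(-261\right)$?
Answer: $- \frac{348}{11527} \approx -0.03019$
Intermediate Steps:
$R{\left(v \right)} = 2088$ ($R{\left(v \right)} = 8 \left(\left(-1\right) \left(-261\right)\right) = 8 \cdot 261 = 2088$)
$\frac{R{\left(-257 \right)}}{-69162} = \frac{2088}{-69162} = 2088 \left(- \frac{1}{69162}\right) = - \frac{348}{11527}$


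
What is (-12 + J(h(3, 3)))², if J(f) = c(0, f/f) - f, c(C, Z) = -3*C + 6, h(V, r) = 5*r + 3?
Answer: 576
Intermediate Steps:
h(V, r) = 3 + 5*r
c(C, Z) = 6 - 3*C
J(f) = 6 - f (J(f) = (6 - 3*0) - f = (6 + 0) - f = 6 - f)
(-12 + J(h(3, 3)))² = (-12 + (6 - (3 + 5*3)))² = (-12 + (6 - (3 + 15)))² = (-12 + (6 - 1*18))² = (-12 + (6 - 18))² = (-12 - 12)² = (-24)² = 576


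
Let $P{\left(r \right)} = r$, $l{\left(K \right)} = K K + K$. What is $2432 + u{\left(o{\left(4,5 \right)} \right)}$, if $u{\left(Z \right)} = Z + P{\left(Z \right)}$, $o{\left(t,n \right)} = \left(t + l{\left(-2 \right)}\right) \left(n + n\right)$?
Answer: $2552$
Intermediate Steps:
$l{\left(K \right)} = K + K^{2}$ ($l{\left(K \right)} = K^{2} + K = K + K^{2}$)
$o{\left(t,n \right)} = 2 n \left(2 + t\right)$ ($o{\left(t,n \right)} = \left(t - 2 \left(1 - 2\right)\right) \left(n + n\right) = \left(t - -2\right) 2 n = \left(t + 2\right) 2 n = \left(2 + t\right) 2 n = 2 n \left(2 + t\right)$)
$u{\left(Z \right)} = 2 Z$ ($u{\left(Z \right)} = Z + Z = 2 Z$)
$2432 + u{\left(o{\left(4,5 \right)} \right)} = 2432 + 2 \cdot 2 \cdot 5 \left(2 + 4\right) = 2432 + 2 \cdot 2 \cdot 5 \cdot 6 = 2432 + 2 \cdot 60 = 2432 + 120 = 2552$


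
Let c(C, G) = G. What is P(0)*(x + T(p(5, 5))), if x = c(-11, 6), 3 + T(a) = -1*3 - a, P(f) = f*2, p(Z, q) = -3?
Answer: 0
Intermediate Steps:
P(f) = 2*f
T(a) = -6 - a (T(a) = -3 + (-1*3 - a) = -3 + (-3 - a) = -6 - a)
x = 6
P(0)*(x + T(p(5, 5))) = (2*0)*(6 + (-6 - 1*(-3))) = 0*(6 + (-6 + 3)) = 0*(6 - 3) = 0*3 = 0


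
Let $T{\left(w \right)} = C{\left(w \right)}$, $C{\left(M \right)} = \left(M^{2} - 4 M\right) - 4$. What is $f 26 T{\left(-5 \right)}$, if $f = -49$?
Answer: $-52234$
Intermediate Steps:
$C{\left(M \right)} = -4 + M^{2} - 4 M$
$T{\left(w \right)} = -4 + w^{2} - 4 w$
$f 26 T{\left(-5 \right)} = \left(-49\right) 26 \left(-4 + \left(-5\right)^{2} - -20\right) = - 1274 \left(-4 + 25 + 20\right) = \left(-1274\right) 41 = -52234$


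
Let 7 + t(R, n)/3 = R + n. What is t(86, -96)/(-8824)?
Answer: 51/8824 ≈ 0.0057797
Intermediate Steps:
t(R, n) = -21 + 3*R + 3*n (t(R, n) = -21 + 3*(R + n) = -21 + (3*R + 3*n) = -21 + 3*R + 3*n)
t(86, -96)/(-8824) = (-21 + 3*86 + 3*(-96))/(-8824) = (-21 + 258 - 288)*(-1/8824) = -51*(-1/8824) = 51/8824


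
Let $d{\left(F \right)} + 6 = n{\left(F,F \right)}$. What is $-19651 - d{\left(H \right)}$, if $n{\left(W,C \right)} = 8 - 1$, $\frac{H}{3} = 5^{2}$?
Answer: $-19652$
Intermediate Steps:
$H = 75$ ($H = 3 \cdot 5^{2} = 3 \cdot 25 = 75$)
$n{\left(W,C \right)} = 7$
$d{\left(F \right)} = 1$ ($d{\left(F \right)} = -6 + 7 = 1$)
$-19651 - d{\left(H \right)} = -19651 - 1 = -19652$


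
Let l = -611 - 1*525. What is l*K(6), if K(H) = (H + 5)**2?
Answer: -137456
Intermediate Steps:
K(H) = (5 + H)**2
l = -1136 (l = -611 - 525 = -1136)
l*K(6) = -1136*(5 + 6)**2 = -1136*11**2 = -1136*121 = -137456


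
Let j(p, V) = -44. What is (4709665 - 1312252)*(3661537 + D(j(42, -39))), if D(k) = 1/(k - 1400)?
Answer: 17963003911662351/1444 ≈ 1.2440e+13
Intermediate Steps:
D(k) = 1/(-1400 + k)
(4709665 - 1312252)*(3661537 + D(j(42, -39))) = (4709665 - 1312252)*(3661537 + 1/(-1400 - 44)) = 3397413*(3661537 + 1/(-1444)) = 3397413*(3661537 - 1/1444) = 3397413*(5287259427/1444) = 17963003911662351/1444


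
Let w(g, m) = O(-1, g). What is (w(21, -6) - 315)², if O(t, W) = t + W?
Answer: 87025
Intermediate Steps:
O(t, W) = W + t
w(g, m) = -1 + g (w(g, m) = g - 1 = -1 + g)
(w(21, -6) - 315)² = ((-1 + 21) - 315)² = (20 - 315)² = (-295)² = 87025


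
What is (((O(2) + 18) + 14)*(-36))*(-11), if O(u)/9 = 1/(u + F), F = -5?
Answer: 11484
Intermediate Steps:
O(u) = 9/(-5 + u) (O(u) = 9/(u - 5) = 9/(-5 + u))
(((O(2) + 18) + 14)*(-36))*(-11) = (((9/(-5 + 2) + 18) + 14)*(-36))*(-11) = (((9/(-3) + 18) + 14)*(-36))*(-11) = (((9*(-⅓) + 18) + 14)*(-36))*(-11) = (((-3 + 18) + 14)*(-36))*(-11) = ((15 + 14)*(-36))*(-11) = (29*(-36))*(-11) = -1044*(-11) = 11484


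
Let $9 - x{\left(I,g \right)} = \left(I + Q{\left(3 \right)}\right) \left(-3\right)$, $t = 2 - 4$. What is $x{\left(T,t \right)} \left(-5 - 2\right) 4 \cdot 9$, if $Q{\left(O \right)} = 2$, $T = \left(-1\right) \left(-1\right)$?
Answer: $-4536$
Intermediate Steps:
$T = 1$
$t = -2$ ($t = 2 - 4 = -2$)
$x{\left(I,g \right)} = 15 + 3 I$ ($x{\left(I,g \right)} = 9 - \left(I + 2\right) \left(-3\right) = 9 - \left(2 + I\right) \left(-3\right) = 9 - \left(-6 - 3 I\right) = 9 + \left(6 + 3 I\right) = 15 + 3 I$)
$x{\left(T,t \right)} \left(-5 - 2\right) 4 \cdot 9 = \left(15 + 3 \cdot 1\right) \left(-5 - 2\right) 4 \cdot 9 = \left(15 + 3\right) \left(\left(-7\right) 4\right) 9 = 18 \left(-28\right) 9 = \left(-504\right) 9 = -4536$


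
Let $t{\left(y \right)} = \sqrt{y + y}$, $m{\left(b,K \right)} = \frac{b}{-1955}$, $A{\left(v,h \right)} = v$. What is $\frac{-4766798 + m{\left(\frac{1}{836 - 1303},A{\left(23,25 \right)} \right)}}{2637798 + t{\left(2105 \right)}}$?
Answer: $- \frac{5739868326483976071}{3176264902080026545} + \frac{4352015072029 \sqrt{4210}}{6352529804160053090} \approx -1.8071$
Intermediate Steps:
$m{\left(b,K \right)} = - \frac{b}{1955}$ ($m{\left(b,K \right)} = b \left(- \frac{1}{1955}\right) = - \frac{b}{1955}$)
$t{\left(y \right)} = \sqrt{2} \sqrt{y}$ ($t{\left(y \right)} = \sqrt{2 y} = \sqrt{2} \sqrt{y}$)
$\frac{-4766798 + m{\left(\frac{1}{836 - 1303},A{\left(23,25 \right)} \right)}}{2637798 + t{\left(2105 \right)}} = \frac{-4766798 - \frac{1}{1955 \left(836 - 1303\right)}}{2637798 + \sqrt{2} \sqrt{2105}} = \frac{-4766798 - \frac{1}{1955 \left(-467\right)}}{2637798 + \sqrt{4210}} = \frac{-4766798 - - \frac{1}{912985}}{2637798 + \sqrt{4210}} = \frac{-4766798 + \frac{1}{912985}}{2637798 + \sqrt{4210}} = - \frac{4352015072029}{912985 \left(2637798 + \sqrt{4210}\right)}$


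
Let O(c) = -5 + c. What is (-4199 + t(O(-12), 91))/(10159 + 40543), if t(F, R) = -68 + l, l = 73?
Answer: -2097/25351 ≈ -0.082719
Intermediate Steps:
t(F, R) = 5 (t(F, R) = -68 + 73 = 5)
(-4199 + t(O(-12), 91))/(10159 + 40543) = (-4199 + 5)/(10159 + 40543) = -4194/50702 = -4194*1/50702 = -2097/25351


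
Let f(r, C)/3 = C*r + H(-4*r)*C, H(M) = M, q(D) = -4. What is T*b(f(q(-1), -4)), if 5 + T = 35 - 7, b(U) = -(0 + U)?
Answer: 3312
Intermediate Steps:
f(r, C) = -9*C*r (f(r, C) = 3*(C*r + (-4*r)*C) = 3*(C*r - 4*C*r) = 3*(-3*C*r) = -9*C*r)
b(U) = -U
T = 23 (T = -5 + (35 - 7) = -5 + 28 = 23)
T*b(f(q(-1), -4)) = 23*(-(-9)*(-4)*(-4)) = 23*(-1*(-144)) = 23*144 = 3312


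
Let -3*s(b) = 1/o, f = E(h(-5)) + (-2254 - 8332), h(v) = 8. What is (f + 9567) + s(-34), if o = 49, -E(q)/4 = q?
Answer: -154498/147 ≈ -1051.0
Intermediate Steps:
E(q) = -4*q
f = -10618 (f = -4*8 + (-2254 - 8332) = -32 - 10586 = -10618)
s(b) = -1/147 (s(b) = -⅓/49 = -⅓*1/49 = -1/147)
(f + 9567) + s(-34) = (-10618 + 9567) - 1/147 = -1051 - 1/147 = -154498/147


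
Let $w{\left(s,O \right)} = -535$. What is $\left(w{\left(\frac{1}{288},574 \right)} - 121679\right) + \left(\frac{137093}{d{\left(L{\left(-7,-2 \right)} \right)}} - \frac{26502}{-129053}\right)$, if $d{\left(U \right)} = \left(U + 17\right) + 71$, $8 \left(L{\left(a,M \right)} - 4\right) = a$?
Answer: $- \frac{11356291332928}{94079637} \approx -1.2071 \cdot 10^{5}$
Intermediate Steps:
$L{\left(a,M \right)} = 4 + \frac{a}{8}$
$d{\left(U \right)} = 88 + U$ ($d{\left(U \right)} = \left(17 + U\right) + 71 = 88 + U$)
$\left(w{\left(\frac{1}{288},574 \right)} - 121679\right) + \left(\frac{137093}{d{\left(L{\left(-7,-2 \right)} \right)}} - \frac{26502}{-129053}\right) = \left(-535 - 121679\right) - \left(- \frac{26502}{129053} - \frac{137093}{88 + \left(4 + \frac{1}{8} \left(-7\right)\right)}\right) = -122214 - \left(- \frac{26502}{129053} - \frac{137093}{88 + \left(4 - \frac{7}{8}\right)}\right) = -122214 + \left(\frac{137093}{88 + \frac{25}{8}} + \frac{26502}{129053}\right) = -122214 + \left(\frac{137093}{\frac{729}{8}} + \frac{26502}{129053}\right) = -122214 + \left(137093 \cdot \frac{8}{729} + \frac{26502}{129053}\right) = -122214 + \left(\frac{1096744}{729} + \frac{26502}{129053}\right) = -122214 + \frac{141557423390}{94079637} = - \frac{11356291332928}{94079637}$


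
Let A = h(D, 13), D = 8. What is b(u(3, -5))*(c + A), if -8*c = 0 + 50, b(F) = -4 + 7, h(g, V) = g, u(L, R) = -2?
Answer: 21/4 ≈ 5.2500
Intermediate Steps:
b(F) = 3
c = -25/4 (c = -(0 + 50)/8 = -⅛*50 = -25/4 ≈ -6.2500)
A = 8
b(u(3, -5))*(c + A) = 3*(-25/4 + 8) = 3*(7/4) = 21/4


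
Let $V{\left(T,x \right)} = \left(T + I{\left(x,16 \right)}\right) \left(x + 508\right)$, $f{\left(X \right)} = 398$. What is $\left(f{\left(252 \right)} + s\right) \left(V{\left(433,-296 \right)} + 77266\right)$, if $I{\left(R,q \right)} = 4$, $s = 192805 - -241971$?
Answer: $73940414340$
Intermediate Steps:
$s = 434776$ ($s = 192805 + 241971 = 434776$)
$V{\left(T,x \right)} = \left(4 + T\right) \left(508 + x\right)$ ($V{\left(T,x \right)} = \left(T + 4\right) \left(x + 508\right) = \left(4 + T\right) \left(508 + x\right)$)
$\left(f{\left(252 \right)} + s\right) \left(V{\left(433,-296 \right)} + 77266\right) = \left(398 + 434776\right) \left(\left(2032 + 4 \left(-296\right) + 508 \cdot 433 + 433 \left(-296\right)\right) + 77266\right) = 435174 \left(\left(2032 - 1184 + 219964 - 128168\right) + 77266\right) = 435174 \left(92644 + 77266\right) = 435174 \cdot 169910 = 73940414340$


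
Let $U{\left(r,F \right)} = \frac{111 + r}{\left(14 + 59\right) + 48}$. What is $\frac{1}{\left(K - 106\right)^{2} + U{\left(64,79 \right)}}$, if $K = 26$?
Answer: $\frac{121}{774575} \approx 0.00015621$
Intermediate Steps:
$U{\left(r,F \right)} = \frac{111}{121} + \frac{r}{121}$ ($U{\left(r,F \right)} = \frac{111 + r}{73 + 48} = \frac{111 + r}{121} = \left(111 + r\right) \frac{1}{121} = \frac{111}{121} + \frac{r}{121}$)
$\frac{1}{\left(K - 106\right)^{2} + U{\left(64,79 \right)}} = \frac{1}{\left(26 - 106\right)^{2} + \left(\frac{111}{121} + \frac{1}{121} \cdot 64\right)} = \frac{1}{\left(-80\right)^{2} + \left(\frac{111}{121} + \frac{64}{121}\right)} = \frac{1}{6400 + \frac{175}{121}} = \frac{1}{\frac{774575}{121}} = \frac{121}{774575}$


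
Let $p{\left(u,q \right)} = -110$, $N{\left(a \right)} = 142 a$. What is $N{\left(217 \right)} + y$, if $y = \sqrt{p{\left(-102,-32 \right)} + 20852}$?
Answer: $30814 + \sqrt{20742} \approx 30958.0$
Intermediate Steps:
$y = \sqrt{20742}$ ($y = \sqrt{-110 + 20852} = \sqrt{20742} \approx 144.02$)
$N{\left(217 \right)} + y = 142 \cdot 217 + \sqrt{20742} = 30814 + \sqrt{20742}$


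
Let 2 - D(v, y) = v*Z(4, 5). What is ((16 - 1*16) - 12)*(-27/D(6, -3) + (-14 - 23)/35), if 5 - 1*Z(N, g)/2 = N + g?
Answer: 3354/175 ≈ 19.166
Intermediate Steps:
Z(N, g) = 10 - 2*N - 2*g (Z(N, g) = 10 - 2*(N + g) = 10 + (-2*N - 2*g) = 10 - 2*N - 2*g)
D(v, y) = 2 + 8*v (D(v, y) = 2 - v*(10 - 2*4 - 2*5) = 2 - v*(10 - 8 - 10) = 2 - v*(-8) = 2 - (-8)*v = 2 + 8*v)
((16 - 1*16) - 12)*(-27/D(6, -3) + (-14 - 23)/35) = ((16 - 1*16) - 12)*(-27/(2 + 8*6) + (-14 - 23)/35) = ((16 - 16) - 12)*(-27/(2 + 48) - 37*1/35) = (0 - 12)*(-27/50 - 37/35) = -12*(-27*1/50 - 37/35) = -12*(-27/50 - 37/35) = -12*(-559/350) = 3354/175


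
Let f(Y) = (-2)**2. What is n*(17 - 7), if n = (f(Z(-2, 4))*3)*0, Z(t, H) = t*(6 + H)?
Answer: 0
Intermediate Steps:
f(Y) = 4
n = 0 (n = (4*3)*0 = 12*0 = 0)
n*(17 - 7) = 0*(17 - 7) = 0*10 = 0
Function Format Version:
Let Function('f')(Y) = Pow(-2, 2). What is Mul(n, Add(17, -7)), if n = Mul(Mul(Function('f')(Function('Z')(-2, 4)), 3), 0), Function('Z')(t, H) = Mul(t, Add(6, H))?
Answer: 0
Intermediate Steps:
Function('f')(Y) = 4
n = 0 (n = Mul(Mul(4, 3), 0) = Mul(12, 0) = 0)
Mul(n, Add(17, -7)) = Mul(0, Add(17, -7)) = Mul(0, 10) = 0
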